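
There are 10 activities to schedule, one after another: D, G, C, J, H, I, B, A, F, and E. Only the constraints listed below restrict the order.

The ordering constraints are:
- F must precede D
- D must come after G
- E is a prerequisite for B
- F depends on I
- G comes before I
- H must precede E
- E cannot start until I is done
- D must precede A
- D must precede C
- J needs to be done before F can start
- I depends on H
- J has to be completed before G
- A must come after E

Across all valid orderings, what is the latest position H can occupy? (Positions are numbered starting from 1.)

The activities that are forced after H, directly or by a chain of constraints, are D, C, I, B, A, F, E. That's 7 activities.
With 7 mandatory successors out of 10 activities total, the latest slot for H is 10−7 = 3, and it's reachable by doing all non-successors before H.

3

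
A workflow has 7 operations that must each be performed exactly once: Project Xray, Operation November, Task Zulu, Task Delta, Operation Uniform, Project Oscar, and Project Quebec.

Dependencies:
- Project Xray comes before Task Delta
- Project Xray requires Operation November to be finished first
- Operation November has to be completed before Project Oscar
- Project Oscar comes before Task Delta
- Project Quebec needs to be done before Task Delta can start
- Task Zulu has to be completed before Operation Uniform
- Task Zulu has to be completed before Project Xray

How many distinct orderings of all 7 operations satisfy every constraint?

121

3 operations have no prerequisites (Operation November, Task Zulu, Project Quebec), so any of them could come first.
Enumerating by repeatedly choosing an available operation (one whose prerequisites are all placed) gives 121 distinct complete orderings.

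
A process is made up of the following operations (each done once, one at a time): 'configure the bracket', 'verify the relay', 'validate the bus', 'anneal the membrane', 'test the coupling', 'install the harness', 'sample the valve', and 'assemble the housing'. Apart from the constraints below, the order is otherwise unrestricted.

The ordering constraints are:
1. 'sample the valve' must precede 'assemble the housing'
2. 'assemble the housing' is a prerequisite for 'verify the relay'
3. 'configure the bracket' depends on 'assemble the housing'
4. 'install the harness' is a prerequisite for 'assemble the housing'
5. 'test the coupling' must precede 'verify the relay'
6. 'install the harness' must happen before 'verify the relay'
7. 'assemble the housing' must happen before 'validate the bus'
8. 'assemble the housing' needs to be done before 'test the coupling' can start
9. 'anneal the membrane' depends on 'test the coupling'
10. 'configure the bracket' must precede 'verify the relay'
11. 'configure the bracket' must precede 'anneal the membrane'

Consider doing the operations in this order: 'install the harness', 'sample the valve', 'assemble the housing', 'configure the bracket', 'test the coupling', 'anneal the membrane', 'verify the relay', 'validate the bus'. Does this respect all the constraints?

Checking each listed constraint against this order: for instance, 'install the harness' is in position 1 and 'verify the relay' in position 7, so that constraint holds — and the remaining constraints check out the same way.

Yes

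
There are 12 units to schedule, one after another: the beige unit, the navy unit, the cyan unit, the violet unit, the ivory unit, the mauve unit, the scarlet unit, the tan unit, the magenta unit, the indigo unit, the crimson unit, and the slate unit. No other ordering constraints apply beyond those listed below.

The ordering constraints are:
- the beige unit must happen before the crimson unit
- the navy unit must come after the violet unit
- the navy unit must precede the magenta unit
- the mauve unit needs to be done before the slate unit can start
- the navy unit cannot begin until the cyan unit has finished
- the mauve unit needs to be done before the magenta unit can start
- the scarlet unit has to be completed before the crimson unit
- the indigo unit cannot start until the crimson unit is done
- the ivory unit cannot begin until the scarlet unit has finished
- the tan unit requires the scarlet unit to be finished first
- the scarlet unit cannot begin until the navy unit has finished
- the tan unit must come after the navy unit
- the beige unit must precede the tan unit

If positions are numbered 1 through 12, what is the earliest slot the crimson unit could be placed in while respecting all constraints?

Every unit that must precede the crimson unit has to come before it. Tracing all chains that end at the crimson unit, those units are: the beige unit, the navy unit, the cyan unit, the violet unit, the scarlet unit — 5 in total.
So at minimum 5 units come before the crimson unit, putting the crimson unit no earlier than position 6. That position is achievable by scheduling exactly those predecessors first.

6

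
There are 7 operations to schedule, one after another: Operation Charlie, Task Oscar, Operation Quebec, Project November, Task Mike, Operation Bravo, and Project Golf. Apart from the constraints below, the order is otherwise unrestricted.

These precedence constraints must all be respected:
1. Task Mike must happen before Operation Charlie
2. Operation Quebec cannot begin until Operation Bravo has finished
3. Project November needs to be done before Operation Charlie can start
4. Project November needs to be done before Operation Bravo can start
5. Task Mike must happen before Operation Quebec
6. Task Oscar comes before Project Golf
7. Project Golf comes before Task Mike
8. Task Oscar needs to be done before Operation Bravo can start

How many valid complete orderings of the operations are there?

22

The operations with no prerequisites are Task Oscar, Project November; any of them can be placed first.
Systematically extending each partial ordering one operation at a time and counting, there are 22 complete orderings.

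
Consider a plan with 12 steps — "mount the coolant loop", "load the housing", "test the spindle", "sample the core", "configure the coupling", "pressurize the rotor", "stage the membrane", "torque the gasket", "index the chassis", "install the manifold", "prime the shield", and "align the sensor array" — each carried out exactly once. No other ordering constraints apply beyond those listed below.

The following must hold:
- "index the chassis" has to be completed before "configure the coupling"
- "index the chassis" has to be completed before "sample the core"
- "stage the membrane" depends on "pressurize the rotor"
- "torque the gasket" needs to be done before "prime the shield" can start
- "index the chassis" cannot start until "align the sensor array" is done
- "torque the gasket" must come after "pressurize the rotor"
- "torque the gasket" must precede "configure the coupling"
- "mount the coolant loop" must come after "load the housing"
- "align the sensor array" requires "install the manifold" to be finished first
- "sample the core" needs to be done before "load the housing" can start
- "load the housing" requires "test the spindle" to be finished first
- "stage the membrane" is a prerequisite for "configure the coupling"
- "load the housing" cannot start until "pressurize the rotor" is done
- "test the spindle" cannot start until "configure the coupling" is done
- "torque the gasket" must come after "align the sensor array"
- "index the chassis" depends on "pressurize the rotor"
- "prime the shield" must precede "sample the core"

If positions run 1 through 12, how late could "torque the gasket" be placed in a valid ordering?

The steps that are forced after "torque the gasket", directly or by a chain of constraints, are "mount the coolant loop", "load the housing", "test the spindle", "sample the core", "configure the coupling", "prime the shield". That's 6 steps.
With 6 mandatory successors out of 12 steps total, the latest slot for "torque the gasket" is 12−6 = 6, and it's reachable by doing all non-successors before "torque the gasket".

6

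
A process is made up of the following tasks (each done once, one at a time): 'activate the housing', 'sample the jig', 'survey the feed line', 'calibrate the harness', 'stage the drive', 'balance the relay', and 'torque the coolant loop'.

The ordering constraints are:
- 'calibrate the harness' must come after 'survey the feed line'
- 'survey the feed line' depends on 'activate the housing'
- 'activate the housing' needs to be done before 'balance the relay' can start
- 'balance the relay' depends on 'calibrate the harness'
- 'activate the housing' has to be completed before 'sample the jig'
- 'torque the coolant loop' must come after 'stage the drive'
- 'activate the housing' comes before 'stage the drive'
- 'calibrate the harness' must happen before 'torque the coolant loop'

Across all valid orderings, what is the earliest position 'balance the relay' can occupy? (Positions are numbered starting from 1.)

4

The tasks that are forced before 'balance the relay', directly or transitively, are 'activate the housing', 'survey the feed line', 'calibrate the harness'. That's 3 tasks.
With 3 mandatory predecessors, the earliest 'balance the relay' can sit is position 3+1 = 4, and placing just those 3 first achieves it.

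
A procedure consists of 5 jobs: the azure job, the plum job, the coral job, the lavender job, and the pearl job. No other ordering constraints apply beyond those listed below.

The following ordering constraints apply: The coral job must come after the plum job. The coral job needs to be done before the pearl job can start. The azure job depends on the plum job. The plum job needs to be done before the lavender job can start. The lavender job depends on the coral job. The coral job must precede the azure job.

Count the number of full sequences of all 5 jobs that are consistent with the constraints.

Only the plum job has no prerequisites, so it must go first.
Enumerating by repeatedly choosing an available job (one whose prerequisites are all placed) gives 6 distinct complete orderings.

6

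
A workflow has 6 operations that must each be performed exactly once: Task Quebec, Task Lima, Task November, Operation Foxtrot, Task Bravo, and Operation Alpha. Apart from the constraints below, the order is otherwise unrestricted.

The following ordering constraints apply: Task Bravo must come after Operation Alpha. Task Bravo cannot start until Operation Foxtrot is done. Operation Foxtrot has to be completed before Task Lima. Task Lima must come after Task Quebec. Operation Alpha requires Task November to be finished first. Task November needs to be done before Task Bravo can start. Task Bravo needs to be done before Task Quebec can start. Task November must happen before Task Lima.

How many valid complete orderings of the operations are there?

2 operations have no prerequisites (Task November, Operation Foxtrot), so any of them could come first.
Enumerating by repeatedly choosing an available operation (one whose prerequisites are all placed) gives 3 distinct complete orderings.

3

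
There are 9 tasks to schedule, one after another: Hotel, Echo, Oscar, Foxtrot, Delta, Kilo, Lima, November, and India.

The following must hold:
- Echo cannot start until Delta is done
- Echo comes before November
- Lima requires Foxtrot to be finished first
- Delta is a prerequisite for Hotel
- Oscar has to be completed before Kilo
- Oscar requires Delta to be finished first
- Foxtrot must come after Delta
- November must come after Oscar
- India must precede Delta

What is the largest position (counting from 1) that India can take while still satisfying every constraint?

The tasks that are forced after India, directly or by a chain of constraints, are Hotel, Echo, Oscar, Foxtrot, Delta, Kilo, Lima, November. That's 8 tasks.
So at least 8 tasks follow India, putting India no later than position 1. That position is achievable by scheduling everything else first.

1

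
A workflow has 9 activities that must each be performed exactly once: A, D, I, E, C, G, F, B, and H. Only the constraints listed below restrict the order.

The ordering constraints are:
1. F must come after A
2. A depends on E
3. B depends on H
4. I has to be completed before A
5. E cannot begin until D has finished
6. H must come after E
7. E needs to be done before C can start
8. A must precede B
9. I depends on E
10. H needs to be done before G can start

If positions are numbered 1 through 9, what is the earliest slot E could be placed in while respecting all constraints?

2

Working backwards through the constraints from E, its only required predecessor is D.
With 1 mandatory predecessor, the earliest E can sit is position 1+1 = 2, and placing just that one first achieves it.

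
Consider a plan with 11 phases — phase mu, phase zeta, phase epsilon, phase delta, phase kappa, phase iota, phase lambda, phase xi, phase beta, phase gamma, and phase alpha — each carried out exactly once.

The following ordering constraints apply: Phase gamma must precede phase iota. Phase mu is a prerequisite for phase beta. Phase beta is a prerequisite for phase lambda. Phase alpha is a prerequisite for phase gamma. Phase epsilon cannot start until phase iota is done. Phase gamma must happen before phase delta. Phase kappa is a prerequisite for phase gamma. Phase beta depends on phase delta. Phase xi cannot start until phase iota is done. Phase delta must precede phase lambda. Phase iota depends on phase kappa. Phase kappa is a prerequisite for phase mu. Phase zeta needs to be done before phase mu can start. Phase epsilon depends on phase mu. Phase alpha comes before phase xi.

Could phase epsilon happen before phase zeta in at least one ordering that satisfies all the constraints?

No

There is a dependency chain phase zeta → phase mu → phase epsilon, so phase epsilon always comes after phase zeta.
Hence phase epsilon can never be scheduled before phase zeta.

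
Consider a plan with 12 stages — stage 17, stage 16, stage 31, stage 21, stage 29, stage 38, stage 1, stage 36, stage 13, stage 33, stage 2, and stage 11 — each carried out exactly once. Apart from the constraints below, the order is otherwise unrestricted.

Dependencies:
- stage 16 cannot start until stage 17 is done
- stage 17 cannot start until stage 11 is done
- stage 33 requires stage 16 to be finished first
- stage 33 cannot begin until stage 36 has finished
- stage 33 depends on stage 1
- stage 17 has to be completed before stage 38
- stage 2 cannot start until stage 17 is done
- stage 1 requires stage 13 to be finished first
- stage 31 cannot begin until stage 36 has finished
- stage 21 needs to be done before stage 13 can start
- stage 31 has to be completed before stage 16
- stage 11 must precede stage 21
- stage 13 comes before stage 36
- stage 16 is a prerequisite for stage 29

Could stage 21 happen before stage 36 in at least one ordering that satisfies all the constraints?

Every valid ordering already has stage 21 before stage 36 (the constraints require it), so in particular at least one does.

Yes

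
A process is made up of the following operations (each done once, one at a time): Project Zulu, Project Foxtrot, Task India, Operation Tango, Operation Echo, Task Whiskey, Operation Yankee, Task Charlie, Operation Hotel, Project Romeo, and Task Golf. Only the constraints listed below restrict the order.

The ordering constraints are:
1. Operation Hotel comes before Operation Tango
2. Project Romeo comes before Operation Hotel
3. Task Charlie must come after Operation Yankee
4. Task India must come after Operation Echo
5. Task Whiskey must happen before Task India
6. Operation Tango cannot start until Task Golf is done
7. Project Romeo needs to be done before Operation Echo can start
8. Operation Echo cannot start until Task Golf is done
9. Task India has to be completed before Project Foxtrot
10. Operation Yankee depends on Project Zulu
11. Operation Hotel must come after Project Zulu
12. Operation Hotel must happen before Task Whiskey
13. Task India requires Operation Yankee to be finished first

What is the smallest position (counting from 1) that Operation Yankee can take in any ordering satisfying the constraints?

2

Working backwards through the constraints from Operation Yankee, its only required predecessor is Project Zulu.
With 1 mandatory predecessor, the earliest Operation Yankee can sit is position 1+1 = 2, and placing just that one first achieves it.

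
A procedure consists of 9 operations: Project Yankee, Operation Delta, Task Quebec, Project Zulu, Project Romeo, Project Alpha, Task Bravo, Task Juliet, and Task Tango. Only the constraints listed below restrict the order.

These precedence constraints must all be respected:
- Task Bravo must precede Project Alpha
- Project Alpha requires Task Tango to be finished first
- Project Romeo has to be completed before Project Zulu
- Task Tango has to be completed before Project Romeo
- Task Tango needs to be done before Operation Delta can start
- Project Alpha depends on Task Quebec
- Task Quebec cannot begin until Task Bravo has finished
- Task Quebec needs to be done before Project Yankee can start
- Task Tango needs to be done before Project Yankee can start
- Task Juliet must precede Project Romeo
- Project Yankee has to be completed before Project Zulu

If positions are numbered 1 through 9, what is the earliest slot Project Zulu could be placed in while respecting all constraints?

Working backwards through the constraints from Project Zulu, its full set of required predecessors is Project Yankee, Task Quebec, Project Romeo, Task Bravo, Task Juliet, Task Tango — 6 of them.
With 6 mandatory predecessors, the earliest Project Zulu can sit is position 6+1 = 7, and placing just those 6 first achieves it.

7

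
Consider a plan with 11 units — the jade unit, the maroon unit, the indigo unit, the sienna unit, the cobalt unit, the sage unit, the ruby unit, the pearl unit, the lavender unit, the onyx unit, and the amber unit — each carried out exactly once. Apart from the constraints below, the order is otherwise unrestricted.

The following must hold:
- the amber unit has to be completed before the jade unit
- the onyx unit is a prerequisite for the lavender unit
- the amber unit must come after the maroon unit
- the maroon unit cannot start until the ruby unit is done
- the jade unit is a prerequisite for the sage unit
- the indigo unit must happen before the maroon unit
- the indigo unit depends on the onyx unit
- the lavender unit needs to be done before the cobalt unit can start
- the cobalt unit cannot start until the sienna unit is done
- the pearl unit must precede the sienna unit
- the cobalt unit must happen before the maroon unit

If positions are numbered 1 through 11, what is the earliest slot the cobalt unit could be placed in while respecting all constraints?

The units that are forced before the cobalt unit, directly or transitively, are the sienna unit, the pearl unit, the lavender unit, the onyx unit. That's 4 units.
So at minimum 4 units come before the cobalt unit, putting the cobalt unit no earlier than position 5. That position is achievable by scheduling exactly those predecessors first.

5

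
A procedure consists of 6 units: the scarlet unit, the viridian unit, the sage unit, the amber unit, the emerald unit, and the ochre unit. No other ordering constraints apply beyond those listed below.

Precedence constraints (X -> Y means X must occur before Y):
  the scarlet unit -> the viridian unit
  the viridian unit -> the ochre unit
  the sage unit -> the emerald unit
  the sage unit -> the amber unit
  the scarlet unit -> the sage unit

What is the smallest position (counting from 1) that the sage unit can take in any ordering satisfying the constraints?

The only unit forced before the sage unit (directly or transitively) is the scarlet unit.
So at minimum 1 unit comes before the sage unit, putting the sage unit no earlier than position 2. That position is achievable by scheduling exactly that predecessor first.

2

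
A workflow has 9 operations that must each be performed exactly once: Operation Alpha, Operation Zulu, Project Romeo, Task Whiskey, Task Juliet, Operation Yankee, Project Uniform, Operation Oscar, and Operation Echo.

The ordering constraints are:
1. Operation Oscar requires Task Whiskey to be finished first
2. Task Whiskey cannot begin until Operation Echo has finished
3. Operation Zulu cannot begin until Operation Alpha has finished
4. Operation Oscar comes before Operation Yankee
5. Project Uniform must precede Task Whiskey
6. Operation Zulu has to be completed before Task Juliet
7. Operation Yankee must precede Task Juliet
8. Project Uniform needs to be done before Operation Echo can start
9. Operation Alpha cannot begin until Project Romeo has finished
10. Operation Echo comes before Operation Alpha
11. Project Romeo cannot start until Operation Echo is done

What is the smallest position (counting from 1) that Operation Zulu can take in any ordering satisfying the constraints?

Working backwards through the constraints from Operation Zulu, its full set of required predecessors is Operation Alpha, Project Romeo, Project Uniform, Operation Echo — 4 of them.
So at minimum 4 operations come before Operation Zulu, putting Operation Zulu no earlier than position 5. That position is achievable by scheduling exactly those predecessors first.

5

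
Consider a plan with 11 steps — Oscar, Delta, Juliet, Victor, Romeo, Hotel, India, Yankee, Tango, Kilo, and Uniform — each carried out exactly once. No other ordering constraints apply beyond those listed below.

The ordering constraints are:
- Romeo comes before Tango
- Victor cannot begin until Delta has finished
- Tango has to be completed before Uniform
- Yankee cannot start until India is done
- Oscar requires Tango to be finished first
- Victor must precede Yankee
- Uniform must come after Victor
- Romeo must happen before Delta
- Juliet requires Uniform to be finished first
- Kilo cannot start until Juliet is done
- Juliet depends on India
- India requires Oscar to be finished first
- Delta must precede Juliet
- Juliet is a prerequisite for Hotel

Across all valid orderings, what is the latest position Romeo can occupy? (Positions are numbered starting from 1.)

Following every chain forward from Romeo, the steps that must come later are Oscar, Delta, Juliet, Victor, Hotel, India, Yankee, Tango, Kilo, Uniform — 10 of them.
So at least 10 steps follow Romeo, putting Romeo no later than position 1. That position is achievable by scheduling everything else first.

1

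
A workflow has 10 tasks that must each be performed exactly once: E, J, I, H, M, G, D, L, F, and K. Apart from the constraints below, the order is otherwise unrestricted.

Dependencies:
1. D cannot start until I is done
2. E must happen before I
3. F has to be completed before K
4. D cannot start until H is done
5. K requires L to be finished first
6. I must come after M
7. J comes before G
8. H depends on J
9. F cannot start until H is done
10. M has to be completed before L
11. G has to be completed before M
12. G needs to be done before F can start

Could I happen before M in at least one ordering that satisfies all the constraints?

No

There is a dependency chain M → I, so I always comes after M.
Hence I can never be scheduled before M.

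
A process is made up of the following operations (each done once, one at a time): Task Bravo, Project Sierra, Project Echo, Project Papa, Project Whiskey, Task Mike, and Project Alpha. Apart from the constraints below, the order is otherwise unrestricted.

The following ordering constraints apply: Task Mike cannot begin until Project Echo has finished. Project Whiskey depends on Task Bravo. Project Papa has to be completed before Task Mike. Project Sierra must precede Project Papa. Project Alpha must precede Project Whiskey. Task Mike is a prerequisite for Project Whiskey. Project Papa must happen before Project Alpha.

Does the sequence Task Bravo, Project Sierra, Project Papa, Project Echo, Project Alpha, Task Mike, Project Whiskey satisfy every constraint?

Going through the constraints one by one, each required predecessor appears earlier in the sequence than its dependent — e.g. Task Bravo (position 1) is before Project Whiskey (position 7), as required.

Yes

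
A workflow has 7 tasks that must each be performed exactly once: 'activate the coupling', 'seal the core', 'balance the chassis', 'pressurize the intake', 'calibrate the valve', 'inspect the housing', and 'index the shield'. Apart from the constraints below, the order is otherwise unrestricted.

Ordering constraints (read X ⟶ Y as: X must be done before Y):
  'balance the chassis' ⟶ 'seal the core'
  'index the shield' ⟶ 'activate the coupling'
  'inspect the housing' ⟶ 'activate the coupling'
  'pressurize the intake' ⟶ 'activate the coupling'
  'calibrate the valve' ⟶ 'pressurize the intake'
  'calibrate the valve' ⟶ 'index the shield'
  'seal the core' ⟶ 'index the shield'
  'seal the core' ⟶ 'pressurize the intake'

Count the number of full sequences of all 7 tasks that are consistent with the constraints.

3 tasks have no prerequisites ('balance the chassis', 'calibrate the valve', 'inspect the housing'), so any of them could come first.
Enumerating by repeatedly choosing an available task (one whose prerequisites are all placed) gives 36 distinct complete orderings.

36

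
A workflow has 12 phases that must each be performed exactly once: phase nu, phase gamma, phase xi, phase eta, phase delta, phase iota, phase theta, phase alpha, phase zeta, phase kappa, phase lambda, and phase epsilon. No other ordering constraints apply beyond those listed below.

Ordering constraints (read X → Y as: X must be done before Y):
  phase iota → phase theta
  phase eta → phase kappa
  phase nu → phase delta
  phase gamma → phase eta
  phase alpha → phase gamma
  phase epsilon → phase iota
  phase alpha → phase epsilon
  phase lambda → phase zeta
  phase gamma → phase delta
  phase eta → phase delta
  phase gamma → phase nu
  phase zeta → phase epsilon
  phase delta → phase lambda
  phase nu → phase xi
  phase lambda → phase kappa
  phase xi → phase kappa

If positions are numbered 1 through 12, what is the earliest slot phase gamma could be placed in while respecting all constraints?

Working backwards through the constraints from phase gamma, its only required predecessor is phase alpha.
So at minimum 1 phase comes before phase gamma, putting phase gamma no earlier than position 2. That position is achievable by scheduling exactly that predecessor first.

2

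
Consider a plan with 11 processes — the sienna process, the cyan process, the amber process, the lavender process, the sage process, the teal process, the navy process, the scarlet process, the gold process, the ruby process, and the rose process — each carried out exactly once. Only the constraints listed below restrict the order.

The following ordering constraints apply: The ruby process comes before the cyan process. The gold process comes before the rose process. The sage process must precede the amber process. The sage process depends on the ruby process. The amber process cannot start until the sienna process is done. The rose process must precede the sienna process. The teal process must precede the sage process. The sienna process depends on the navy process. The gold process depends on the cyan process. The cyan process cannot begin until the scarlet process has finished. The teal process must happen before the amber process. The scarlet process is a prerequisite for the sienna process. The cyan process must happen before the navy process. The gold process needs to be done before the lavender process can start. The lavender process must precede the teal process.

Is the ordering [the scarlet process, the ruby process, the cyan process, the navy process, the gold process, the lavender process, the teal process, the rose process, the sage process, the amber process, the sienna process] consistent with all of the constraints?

In the proposed order, the amber process appears before the sienna process.
Since the sienna process is required before the amber process, the ordering is invalid.

No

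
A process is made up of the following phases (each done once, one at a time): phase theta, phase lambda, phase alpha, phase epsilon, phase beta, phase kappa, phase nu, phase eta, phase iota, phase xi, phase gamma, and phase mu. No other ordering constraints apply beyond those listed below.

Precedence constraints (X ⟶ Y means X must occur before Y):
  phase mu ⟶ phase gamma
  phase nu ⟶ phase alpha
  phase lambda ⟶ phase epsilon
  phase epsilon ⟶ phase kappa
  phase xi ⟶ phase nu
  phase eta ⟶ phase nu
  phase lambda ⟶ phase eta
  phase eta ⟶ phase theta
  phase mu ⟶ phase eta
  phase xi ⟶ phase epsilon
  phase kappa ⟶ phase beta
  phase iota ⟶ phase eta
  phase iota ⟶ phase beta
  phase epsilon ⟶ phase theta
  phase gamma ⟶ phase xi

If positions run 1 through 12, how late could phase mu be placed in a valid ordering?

3

Following every chain forward from phase mu, the phases that must come later are phase theta, phase alpha, phase epsilon, phase beta, phase kappa, phase nu, phase eta, phase xi, phase gamma — 9 of them.
So at least 9 phases follow phase mu, putting phase mu no later than position 3. That position is achievable by scheduling everything else first.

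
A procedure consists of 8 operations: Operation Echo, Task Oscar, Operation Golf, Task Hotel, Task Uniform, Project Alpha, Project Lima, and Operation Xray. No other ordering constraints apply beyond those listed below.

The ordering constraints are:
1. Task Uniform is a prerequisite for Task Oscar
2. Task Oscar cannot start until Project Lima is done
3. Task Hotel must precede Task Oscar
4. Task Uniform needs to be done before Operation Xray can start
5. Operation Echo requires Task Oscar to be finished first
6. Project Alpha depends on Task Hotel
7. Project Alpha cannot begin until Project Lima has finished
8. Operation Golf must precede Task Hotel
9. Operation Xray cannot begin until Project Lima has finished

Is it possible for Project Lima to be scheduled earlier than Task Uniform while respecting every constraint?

The constraints leave Project Lima and Task Uniform unordered relative to each other; nothing requires Task Uniform earlier.
So a valid ordering placing Project Lima earlier than Task Uniform exists.

Yes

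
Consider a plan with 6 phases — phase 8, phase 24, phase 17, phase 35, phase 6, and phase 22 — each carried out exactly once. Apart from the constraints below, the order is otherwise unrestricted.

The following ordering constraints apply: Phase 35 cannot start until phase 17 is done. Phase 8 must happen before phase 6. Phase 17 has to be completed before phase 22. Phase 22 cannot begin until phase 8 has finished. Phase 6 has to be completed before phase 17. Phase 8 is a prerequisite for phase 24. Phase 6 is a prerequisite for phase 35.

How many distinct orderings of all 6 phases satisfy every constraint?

Only phase 8 has no prerequisites, so it must go first.
Counting all ways to extend the partial order to a total order gives 10.

10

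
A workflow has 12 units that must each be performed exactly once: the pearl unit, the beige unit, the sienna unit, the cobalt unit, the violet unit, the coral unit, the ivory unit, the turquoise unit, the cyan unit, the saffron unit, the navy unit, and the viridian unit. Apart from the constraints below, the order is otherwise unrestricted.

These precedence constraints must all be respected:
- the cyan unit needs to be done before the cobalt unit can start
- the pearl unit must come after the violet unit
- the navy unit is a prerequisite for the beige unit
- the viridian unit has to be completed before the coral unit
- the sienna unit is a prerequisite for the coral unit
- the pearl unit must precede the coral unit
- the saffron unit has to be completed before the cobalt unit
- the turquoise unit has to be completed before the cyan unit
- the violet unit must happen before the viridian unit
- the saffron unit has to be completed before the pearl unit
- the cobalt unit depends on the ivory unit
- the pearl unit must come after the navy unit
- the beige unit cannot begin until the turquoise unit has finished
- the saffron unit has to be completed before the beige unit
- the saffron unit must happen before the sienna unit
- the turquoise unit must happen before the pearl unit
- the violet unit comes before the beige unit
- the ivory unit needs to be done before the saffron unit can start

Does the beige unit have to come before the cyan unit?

The beige unit and the cyan unit are not related by any chain of constraints.
So the beige unit can come before the cyan unit or after — it is not forced.

No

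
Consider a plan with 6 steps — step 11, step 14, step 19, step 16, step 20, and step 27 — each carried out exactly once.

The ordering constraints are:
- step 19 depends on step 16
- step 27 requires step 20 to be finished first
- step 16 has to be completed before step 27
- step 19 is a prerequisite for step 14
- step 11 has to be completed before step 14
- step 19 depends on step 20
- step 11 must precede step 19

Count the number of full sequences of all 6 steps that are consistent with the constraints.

3 steps have no prerequisites (step 11, step 16, step 20), so any of them could come first.
Counting all ways to extend the partial order to a total order gives 20.

20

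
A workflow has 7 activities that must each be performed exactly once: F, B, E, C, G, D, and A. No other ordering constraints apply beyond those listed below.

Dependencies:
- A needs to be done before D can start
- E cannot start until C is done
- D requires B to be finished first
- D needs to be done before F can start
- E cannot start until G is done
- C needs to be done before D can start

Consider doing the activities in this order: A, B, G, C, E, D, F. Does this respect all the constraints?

Going through the constraints one by one, each required predecessor appears earlier in the sequence than its dependent — e.g. A (position 1) is before D (position 6), as required.

Yes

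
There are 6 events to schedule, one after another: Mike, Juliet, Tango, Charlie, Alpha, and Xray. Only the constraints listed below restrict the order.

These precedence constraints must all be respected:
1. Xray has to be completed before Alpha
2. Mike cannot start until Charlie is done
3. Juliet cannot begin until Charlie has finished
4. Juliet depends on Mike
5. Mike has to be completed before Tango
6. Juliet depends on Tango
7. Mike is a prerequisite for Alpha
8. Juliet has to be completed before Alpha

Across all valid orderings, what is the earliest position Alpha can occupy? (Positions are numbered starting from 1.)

6

The events that are forced before Alpha, directly or transitively, are Mike, Juliet, Tango, Charlie, Xray. That's 5 events.
So at minimum 5 events come before Alpha, putting Alpha no earlier than position 6. That position is achievable by scheduling exactly those predecessors first.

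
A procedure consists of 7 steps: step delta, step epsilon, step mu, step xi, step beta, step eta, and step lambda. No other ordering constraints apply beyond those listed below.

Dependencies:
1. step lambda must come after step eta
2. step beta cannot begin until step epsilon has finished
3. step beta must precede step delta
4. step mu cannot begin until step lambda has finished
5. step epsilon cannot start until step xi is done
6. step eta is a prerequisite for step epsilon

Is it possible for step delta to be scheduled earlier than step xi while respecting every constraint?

Following step xi → step epsilon → step beta → step delta, step xi must precede step delta in every valid ordering.
Hence step delta can never be scheduled before step xi.

No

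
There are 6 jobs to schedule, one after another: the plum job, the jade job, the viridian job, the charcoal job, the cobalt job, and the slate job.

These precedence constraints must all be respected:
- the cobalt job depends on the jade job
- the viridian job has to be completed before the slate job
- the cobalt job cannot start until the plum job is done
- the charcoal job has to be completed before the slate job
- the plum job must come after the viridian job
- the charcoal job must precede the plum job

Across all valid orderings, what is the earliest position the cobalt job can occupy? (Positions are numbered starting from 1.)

Every job that must precede the cobalt job has to come before it. Tracing all chains that end at the cobalt job, those jobs are: the plum job, the jade job, the viridian job, the charcoal job — 4 in total.
With 4 mandatory predecessors, the earliest the cobalt job can sit is position 4+1 = 5, and placing just those 4 first achieves it.

5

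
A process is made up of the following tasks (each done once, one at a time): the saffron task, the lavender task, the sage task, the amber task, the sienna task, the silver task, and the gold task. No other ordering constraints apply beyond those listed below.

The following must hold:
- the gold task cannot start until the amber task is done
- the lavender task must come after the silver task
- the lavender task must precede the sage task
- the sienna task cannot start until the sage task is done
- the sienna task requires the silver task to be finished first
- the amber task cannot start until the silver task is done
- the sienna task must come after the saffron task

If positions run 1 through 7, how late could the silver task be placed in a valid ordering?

2

The tasks that are forced after the silver task, directly or by a chain of constraints, are the lavender task, the sage task, the amber task, the sienna task, the gold task. That's 5 tasks.
With 5 mandatory successors out of 7 tasks total, the latest slot for the silver task is 7−5 = 2, and it's reachable by doing all non-successors before the silver task.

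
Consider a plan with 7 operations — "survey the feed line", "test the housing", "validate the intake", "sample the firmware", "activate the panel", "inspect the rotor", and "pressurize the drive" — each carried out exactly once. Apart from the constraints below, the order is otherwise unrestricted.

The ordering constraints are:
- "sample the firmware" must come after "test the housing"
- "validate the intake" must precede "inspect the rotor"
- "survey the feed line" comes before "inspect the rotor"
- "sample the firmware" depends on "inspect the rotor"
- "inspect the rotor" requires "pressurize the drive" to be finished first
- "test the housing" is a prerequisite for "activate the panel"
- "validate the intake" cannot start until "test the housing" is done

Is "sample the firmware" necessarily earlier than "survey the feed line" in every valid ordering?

No

The constraints actually force "survey the feed line" before "sample the firmware" (via "survey the feed line" → "inspect the rotor" → "sample the firmware"), not the other way around.
So "sample the firmware" does not have to come before "survey the feed line" — it cannot.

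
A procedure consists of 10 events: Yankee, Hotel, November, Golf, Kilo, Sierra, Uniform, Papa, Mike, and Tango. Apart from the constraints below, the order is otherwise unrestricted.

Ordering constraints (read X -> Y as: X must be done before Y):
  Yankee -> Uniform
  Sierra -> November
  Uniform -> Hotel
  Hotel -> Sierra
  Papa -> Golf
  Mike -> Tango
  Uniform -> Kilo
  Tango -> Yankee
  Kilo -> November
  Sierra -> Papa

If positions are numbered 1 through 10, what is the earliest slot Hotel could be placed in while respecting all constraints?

5

The events that are forced before Hotel, directly or transitively, are Yankee, Uniform, Mike, Tango. That's 4 events.
With 4 mandatory predecessors, the earliest Hotel can sit is position 4+1 = 5, and placing just those 4 first achieves it.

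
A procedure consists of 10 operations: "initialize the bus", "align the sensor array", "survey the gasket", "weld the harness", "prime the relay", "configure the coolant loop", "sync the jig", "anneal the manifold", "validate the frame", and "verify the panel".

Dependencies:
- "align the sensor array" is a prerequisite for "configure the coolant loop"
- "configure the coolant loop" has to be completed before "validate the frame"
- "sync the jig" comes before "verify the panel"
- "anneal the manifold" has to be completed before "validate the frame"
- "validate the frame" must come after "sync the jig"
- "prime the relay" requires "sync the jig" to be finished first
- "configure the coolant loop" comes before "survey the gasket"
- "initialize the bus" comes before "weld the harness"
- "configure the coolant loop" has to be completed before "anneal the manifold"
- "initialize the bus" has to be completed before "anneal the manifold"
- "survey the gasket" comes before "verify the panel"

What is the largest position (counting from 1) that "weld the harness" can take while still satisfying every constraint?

10

Nothing depends on "weld the harness", so it can be the final operation, position 10.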